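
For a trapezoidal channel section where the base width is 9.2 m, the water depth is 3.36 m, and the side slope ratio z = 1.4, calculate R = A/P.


For a trapezoidal section with side slope z:
A = (b + z*y)*y = (9.2 + 1.4*3.36)*3.36 = 46.717 m^2.
P = b + 2*y*sqrt(1 + z^2) = 9.2 + 2*3.36*sqrt(1 + 1.4^2) = 20.762 m.
R = A/P = 46.717 / 20.762 = 2.2502 m.

2.2502


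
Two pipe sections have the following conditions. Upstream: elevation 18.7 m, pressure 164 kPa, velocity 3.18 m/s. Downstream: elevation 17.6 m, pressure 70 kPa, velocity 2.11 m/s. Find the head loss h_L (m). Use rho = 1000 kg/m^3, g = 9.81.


Total head at each section: H = z + p/(rho*g) + V^2/(2g).
H1 = 18.7 + 164*1000/(1000*9.81) + 3.18^2/(2*9.81)
   = 18.7 + 16.718 + 0.5154
   = 35.933 m.
H2 = 17.6 + 70*1000/(1000*9.81) + 2.11^2/(2*9.81)
   = 17.6 + 7.136 + 0.2269
   = 24.962 m.
h_L = H1 - H2 = 35.933 - 24.962 = 10.971 m.

10.971


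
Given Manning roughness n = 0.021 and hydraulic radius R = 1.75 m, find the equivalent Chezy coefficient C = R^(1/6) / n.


The Chezy coefficient relates to Manning's n through C = R^(1/6) / n.
R^(1/6) = 1.75^(1/6) = 1.097757.
C = 1.097757 / 0.021 = 52.27 m^(1/2)/s.

52.27


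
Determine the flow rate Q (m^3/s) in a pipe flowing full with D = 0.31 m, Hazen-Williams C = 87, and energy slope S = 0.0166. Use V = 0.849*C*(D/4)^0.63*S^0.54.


For a full circular pipe, R = D/4 = 0.31/4 = 0.0775 m.
V = 0.849 * 87 * 0.0775^0.63 * 0.0166^0.54
  = 0.849 * 87 * 0.199646 * 0.10936
  = 1.6127 m/s.
Pipe area A = pi*D^2/4 = pi*0.31^2/4 = 0.0755 m^2.
Q = A * V = 0.0755 * 1.6127 = 0.1217 m^3/s.

0.1217


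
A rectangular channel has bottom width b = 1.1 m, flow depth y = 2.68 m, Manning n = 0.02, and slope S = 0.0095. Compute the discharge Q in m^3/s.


For a rectangular channel, the cross-sectional area A = b * y = 1.1 * 2.68 = 2.95 m^2.
The wetted perimeter P = b + 2y = 1.1 + 2*2.68 = 6.46 m.
Hydraulic radius R = A/P = 2.95/6.46 = 0.4563 m.
Velocity V = (1/n)*R^(2/3)*S^(1/2) = (1/0.02)*0.4563^(2/3)*0.0095^(1/2) = 2.8887 m/s.
Discharge Q = A * V = 2.95 * 2.8887 = 8.516 m^3/s.

8.516


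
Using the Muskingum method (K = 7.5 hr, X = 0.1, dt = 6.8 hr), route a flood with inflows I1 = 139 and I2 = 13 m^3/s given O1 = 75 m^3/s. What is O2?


Muskingum coefficients:
denom = 2*K*(1-X) + dt = 2*7.5*(1-0.1) + 6.8 = 20.3.
C0 = (dt - 2*K*X)/denom = (6.8 - 2*7.5*0.1)/20.3 = 0.2611.
C1 = (dt + 2*K*X)/denom = (6.8 + 2*7.5*0.1)/20.3 = 0.4089.
C2 = (2*K*(1-X) - dt)/denom = 0.33.
O2 = C0*I2 + C1*I1 + C2*O1
   = 0.2611*13 + 0.4089*139 + 0.33*75
   = 84.98 m^3/s.

84.98


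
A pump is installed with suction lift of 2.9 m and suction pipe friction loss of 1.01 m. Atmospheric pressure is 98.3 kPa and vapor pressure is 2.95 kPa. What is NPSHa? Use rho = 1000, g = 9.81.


NPSHa = p_atm/(rho*g) - z_s - hf_s - p_vap/(rho*g).
p_atm/(rho*g) = 98.3*1000 / (1000*9.81) = 10.02 m.
p_vap/(rho*g) = 2.95*1000 / (1000*9.81) = 0.301 m.
NPSHa = 10.02 - 2.9 - 1.01 - 0.301
      = 5.81 m.

5.81


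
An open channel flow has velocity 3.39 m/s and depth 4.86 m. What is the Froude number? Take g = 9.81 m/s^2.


The Froude number is defined as Fr = V / sqrt(g*y).
g*y = 9.81 * 4.86 = 47.6766.
sqrt(g*y) = sqrt(47.6766) = 6.9048.
Fr = 3.39 / 6.9048 = 0.491.

0.491


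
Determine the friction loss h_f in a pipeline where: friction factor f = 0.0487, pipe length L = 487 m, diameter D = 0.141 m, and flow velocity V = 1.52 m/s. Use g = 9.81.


Darcy-Weisbach equation: h_f = f * (L/D) * V^2/(2g).
f * L/D = 0.0487 * 487/0.141 = 168.205.
V^2/(2g) = 1.52^2 / (2*9.81) = 2.3104 / 19.62 = 0.1178 m.
h_f = 168.205 * 0.1178 = 19.807 m.

19.807


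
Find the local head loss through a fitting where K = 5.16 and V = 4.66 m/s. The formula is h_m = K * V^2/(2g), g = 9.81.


Minor loss formula: h_m = K * V^2/(2g).
V^2 = 4.66^2 = 21.7156.
V^2/(2g) = 21.7156 / 19.62 = 1.1068 m.
h_m = 5.16 * 1.1068 = 5.7111 m.

5.7111


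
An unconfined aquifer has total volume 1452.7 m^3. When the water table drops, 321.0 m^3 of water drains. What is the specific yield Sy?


Specific yield Sy = Volume drained / Total volume.
Sy = 321.0 / 1452.7
   = 0.221.

0.221


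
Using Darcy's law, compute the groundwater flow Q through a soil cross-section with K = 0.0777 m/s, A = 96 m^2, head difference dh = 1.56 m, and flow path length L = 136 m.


Darcy's law: Q = K * A * i, where i = dh/L.
Hydraulic gradient i = 1.56 / 136 = 0.011471.
Q = 0.0777 * 96 * 0.011471
  = 0.0856 m^3/s.

0.0856


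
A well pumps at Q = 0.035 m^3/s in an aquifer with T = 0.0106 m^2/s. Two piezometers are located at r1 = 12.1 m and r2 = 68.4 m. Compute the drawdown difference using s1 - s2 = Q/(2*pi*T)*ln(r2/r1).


Thiem equation: s1 - s2 = Q/(2*pi*T) * ln(r2/r1).
ln(r2/r1) = ln(68.4/12.1) = 1.7322.
Q/(2*pi*T) = 0.035 / (2*pi*0.0106) = 0.035 / 0.0666 = 0.5255.
s1 - s2 = 0.5255 * 1.7322 = 0.9103 m.

0.9103


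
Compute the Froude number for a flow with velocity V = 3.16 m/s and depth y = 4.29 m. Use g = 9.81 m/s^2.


The Froude number is defined as Fr = V / sqrt(g*y).
g*y = 9.81 * 4.29 = 42.0849.
sqrt(g*y) = sqrt(42.0849) = 6.4873.
Fr = 3.16 / 6.4873 = 0.4871.

0.4871


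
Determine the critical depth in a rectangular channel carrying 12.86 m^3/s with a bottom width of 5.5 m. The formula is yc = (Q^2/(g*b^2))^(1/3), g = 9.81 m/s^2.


Using yc = (Q^2 / (g * b^2))^(1/3):
Q^2 = 12.86^2 = 165.38.
g * b^2 = 9.81 * 5.5^2 = 9.81 * 30.25 = 296.75.
Q^2 / (g*b^2) = 165.38 / 296.75 = 0.5573.
yc = 0.5573^(1/3) = 0.8229 m.

0.8229


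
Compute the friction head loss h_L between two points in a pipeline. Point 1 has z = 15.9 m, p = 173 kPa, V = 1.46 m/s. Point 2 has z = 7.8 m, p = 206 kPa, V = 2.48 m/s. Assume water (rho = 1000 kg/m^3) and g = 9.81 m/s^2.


Total head at each section: H = z + p/(rho*g) + V^2/(2g).
H1 = 15.9 + 173*1000/(1000*9.81) + 1.46^2/(2*9.81)
   = 15.9 + 17.635 + 0.1086
   = 33.644 m.
H2 = 7.8 + 206*1000/(1000*9.81) + 2.48^2/(2*9.81)
   = 7.8 + 20.999 + 0.3135
   = 29.112 m.
h_L = H1 - H2 = 33.644 - 29.112 = 4.531 m.

4.531


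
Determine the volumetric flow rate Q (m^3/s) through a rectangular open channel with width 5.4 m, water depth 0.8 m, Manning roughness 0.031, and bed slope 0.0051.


For a rectangular channel, the cross-sectional area A = b * y = 5.4 * 0.8 = 4.32 m^2.
The wetted perimeter P = b + 2y = 5.4 + 2*0.8 = 7.0 m.
Hydraulic radius R = A/P = 4.32/7.0 = 0.6171 m.
Velocity V = (1/n)*R^(2/3)*S^(1/2) = (1/0.031)*0.6171^(2/3)*0.0051^(1/2) = 1.6699 m/s.
Discharge Q = A * V = 4.32 * 1.6699 = 7.214 m^3/s.

7.214


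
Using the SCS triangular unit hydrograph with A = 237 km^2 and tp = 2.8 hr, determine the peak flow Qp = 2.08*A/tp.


SCS formula: Qp = 2.08 * A / tp.
Qp = 2.08 * 237 / 2.8
   = 492.96 / 2.8
   = 176.06 m^3/s per cm.

176.06


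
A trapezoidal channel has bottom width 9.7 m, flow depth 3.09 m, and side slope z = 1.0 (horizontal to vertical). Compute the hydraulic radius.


For a trapezoidal section with side slope z:
A = (b + z*y)*y = (9.7 + 1.0*3.09)*3.09 = 39.521 m^2.
P = b + 2*y*sqrt(1 + z^2) = 9.7 + 2*3.09*sqrt(1 + 1.0^2) = 18.44 m.
R = A/P = 39.521 / 18.44 = 2.1432 m.

2.1432


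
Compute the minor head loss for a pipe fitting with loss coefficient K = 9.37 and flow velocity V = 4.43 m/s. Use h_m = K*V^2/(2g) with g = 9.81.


Minor loss formula: h_m = K * V^2/(2g).
V^2 = 4.43^2 = 19.6249.
V^2/(2g) = 19.6249 / 19.62 = 1.0002 m.
h_m = 9.37 * 1.0002 = 9.3723 m.

9.3723


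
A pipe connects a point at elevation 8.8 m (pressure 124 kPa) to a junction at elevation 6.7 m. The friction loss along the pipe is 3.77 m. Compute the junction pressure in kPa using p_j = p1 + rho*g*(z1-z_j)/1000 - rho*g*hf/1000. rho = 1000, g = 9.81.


Junction pressure: p_j = p1 + rho*g*(z1 - z_j)/1000 - rho*g*hf/1000.
Elevation term = 1000*9.81*(8.8 - 6.7)/1000 = 20.601 kPa.
Friction term = 1000*9.81*3.77/1000 = 36.984 kPa.
p_j = 124 + 20.601 - 36.984 = 107.62 kPa.

107.62


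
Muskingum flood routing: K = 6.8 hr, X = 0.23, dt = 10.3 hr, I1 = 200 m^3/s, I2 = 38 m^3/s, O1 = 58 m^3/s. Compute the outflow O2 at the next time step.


Muskingum coefficients:
denom = 2*K*(1-X) + dt = 2*6.8*(1-0.23) + 10.3 = 20.772.
C0 = (dt - 2*K*X)/denom = (10.3 - 2*6.8*0.23)/20.772 = 0.3453.
C1 = (dt + 2*K*X)/denom = (10.3 + 2*6.8*0.23)/20.772 = 0.6464.
C2 = (2*K*(1-X) - dt)/denom = 0.0083.
O2 = C0*I2 + C1*I1 + C2*O1
   = 0.3453*38 + 0.6464*200 + 0.0083*58
   = 142.89 m^3/s.

142.89


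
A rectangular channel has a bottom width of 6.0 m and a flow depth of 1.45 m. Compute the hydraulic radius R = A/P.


For a rectangular section:
Flow area A = b * y = 6.0 * 1.45 = 8.7 m^2.
Wetted perimeter P = b + 2y = 6.0 + 2*1.45 = 8.9 m.
Hydraulic radius R = A/P = 8.7 / 8.9 = 0.9775 m.

0.9775


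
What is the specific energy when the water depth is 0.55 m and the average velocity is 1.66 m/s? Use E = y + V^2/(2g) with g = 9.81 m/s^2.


Specific energy E = y + V^2/(2g).
Velocity head = V^2/(2g) = 1.66^2 / (2*9.81) = 2.7556 / 19.62 = 0.1404 m.
E = 0.55 + 0.1404 = 0.6904 m.

0.6904


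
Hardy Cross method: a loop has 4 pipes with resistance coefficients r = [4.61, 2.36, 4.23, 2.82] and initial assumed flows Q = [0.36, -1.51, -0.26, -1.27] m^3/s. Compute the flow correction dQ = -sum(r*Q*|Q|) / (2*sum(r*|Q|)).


Numerator terms (r*Q*|Q|): 4.61*0.36*|0.36| = 0.5975; 2.36*-1.51*|-1.51| = -5.381; 4.23*-0.26*|-0.26| = -0.2859; 2.82*-1.27*|-1.27| = -4.5484.
Sum of numerator = -9.6179.
Denominator terms (r*|Q|): 4.61*|0.36| = 1.6596; 2.36*|-1.51| = 3.5636; 4.23*|-0.26| = 1.0998; 2.82*|-1.27| = 3.5814.
2 * sum of denominator = 2 * 9.9044 = 19.8088.
dQ = --9.6179 / 19.8088 = 0.4855 m^3/s.

0.4855


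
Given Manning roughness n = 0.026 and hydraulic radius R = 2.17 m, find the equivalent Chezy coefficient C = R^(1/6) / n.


The Chezy coefficient relates to Manning's n through C = R^(1/6) / n.
R^(1/6) = 2.17^(1/6) = 1.137828.
C = 1.137828 / 0.026 = 43.76 m^(1/2)/s.

43.76


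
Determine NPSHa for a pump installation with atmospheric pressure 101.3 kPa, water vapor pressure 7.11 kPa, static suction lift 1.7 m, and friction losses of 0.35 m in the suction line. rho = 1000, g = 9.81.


NPSHa = p_atm/(rho*g) - z_s - hf_s - p_vap/(rho*g).
p_atm/(rho*g) = 101.3*1000 / (1000*9.81) = 10.326 m.
p_vap/(rho*g) = 7.11*1000 / (1000*9.81) = 0.725 m.
NPSHa = 10.326 - 1.7 - 0.35 - 0.725
      = 7.55 m.

7.55


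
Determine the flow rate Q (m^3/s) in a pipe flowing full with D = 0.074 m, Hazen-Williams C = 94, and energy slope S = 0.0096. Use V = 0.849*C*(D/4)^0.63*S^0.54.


For a full circular pipe, R = D/4 = 0.074/4 = 0.0185 m.
V = 0.849 * 94 * 0.0185^0.63 * 0.0096^0.54
  = 0.849 * 94 * 0.080969 * 0.081363
  = 0.5258 m/s.
Pipe area A = pi*D^2/4 = pi*0.074^2/4 = 0.0043 m^2.
Q = A * V = 0.0043 * 0.5258 = 0.0023 m^3/s.

0.0023


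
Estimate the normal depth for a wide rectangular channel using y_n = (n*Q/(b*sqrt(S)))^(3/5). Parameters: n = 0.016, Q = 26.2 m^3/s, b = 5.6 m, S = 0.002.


We use the wide-channel approximation y_n = (n*Q/(b*sqrt(S)))^(3/5).
sqrt(S) = sqrt(0.002) = 0.044721.
Numerator: n*Q = 0.016 * 26.2 = 0.4192.
Denominator: b*sqrt(S) = 5.6 * 0.044721 = 0.250438.
arg = 1.6739.
y_n = 1.6739^(3/5) = 1.3622 m.

1.3622


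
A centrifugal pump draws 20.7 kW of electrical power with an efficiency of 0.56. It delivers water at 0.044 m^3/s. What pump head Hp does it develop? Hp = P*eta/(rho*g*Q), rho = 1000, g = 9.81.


Pump head formula: Hp = P * eta / (rho * g * Q).
Numerator: P * eta = 20.7 * 1000 * 0.56 = 11592.0 W.
Denominator: rho * g * Q = 1000 * 9.81 * 0.044 = 431.64.
Hp = 11592.0 / 431.64 = 26.86 m.

26.86


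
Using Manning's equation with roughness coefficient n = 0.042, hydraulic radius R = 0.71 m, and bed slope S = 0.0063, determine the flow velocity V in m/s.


Manning's equation gives V = (1/n) * R^(2/3) * S^(1/2).
First, compute R^(2/3) = 0.71^(2/3) = 0.7959.
Next, S^(1/2) = 0.0063^(1/2) = 0.079373.
Then 1/n = 1/0.042 = 23.81.
V = 23.81 * 0.7959 * 0.079373 = 1.504 m/s.

1.504


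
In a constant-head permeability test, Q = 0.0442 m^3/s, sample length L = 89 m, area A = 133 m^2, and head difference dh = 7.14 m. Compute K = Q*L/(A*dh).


From K = Q*L / (A*dh):
Numerator: Q*L = 0.0442 * 89 = 3.9338.
Denominator: A*dh = 133 * 7.14 = 949.62.
K = 3.9338 / 949.62 = 0.004142 m/s.

0.004142


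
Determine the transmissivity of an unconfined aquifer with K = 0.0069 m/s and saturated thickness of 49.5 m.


Transmissivity is defined as T = K * h.
T = 0.0069 * 49.5
  = 0.3416 m^2/s.

0.3416


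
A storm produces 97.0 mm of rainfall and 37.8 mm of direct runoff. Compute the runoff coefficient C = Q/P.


The runoff coefficient C = runoff depth / rainfall depth.
C = 37.8 / 97.0
  = 0.3897.

0.3897


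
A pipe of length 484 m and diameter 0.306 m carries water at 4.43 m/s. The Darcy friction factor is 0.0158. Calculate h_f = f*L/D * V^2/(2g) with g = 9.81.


Darcy-Weisbach equation: h_f = f * (L/D) * V^2/(2g).
f * L/D = 0.0158 * 484/0.306 = 24.9908.
V^2/(2g) = 4.43^2 / (2*9.81) = 19.6249 / 19.62 = 1.0002 m.
h_f = 24.9908 * 1.0002 = 24.997 m.

24.997


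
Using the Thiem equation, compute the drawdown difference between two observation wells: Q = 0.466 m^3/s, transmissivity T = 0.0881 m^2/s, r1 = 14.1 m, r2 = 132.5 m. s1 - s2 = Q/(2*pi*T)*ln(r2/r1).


Thiem equation: s1 - s2 = Q/(2*pi*T) * ln(r2/r1).
ln(r2/r1) = ln(132.5/14.1) = 2.2404.
Q/(2*pi*T) = 0.466 / (2*pi*0.0881) = 0.466 / 0.5535 = 0.8418.
s1 - s2 = 0.8418 * 2.2404 = 1.8861 m.

1.8861


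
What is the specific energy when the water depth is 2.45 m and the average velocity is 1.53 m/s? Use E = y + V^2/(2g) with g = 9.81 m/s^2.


Specific energy E = y + V^2/(2g).
Velocity head = V^2/(2g) = 1.53^2 / (2*9.81) = 2.3409 / 19.62 = 0.1193 m.
E = 2.45 + 0.1193 = 2.5693 m.

2.5693


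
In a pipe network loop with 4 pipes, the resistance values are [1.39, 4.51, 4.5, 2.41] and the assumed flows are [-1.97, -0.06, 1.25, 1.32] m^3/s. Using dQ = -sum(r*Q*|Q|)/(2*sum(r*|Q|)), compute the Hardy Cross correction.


Numerator terms (r*Q*|Q|): 1.39*-1.97*|-1.97| = -5.3945; 4.51*-0.06*|-0.06| = -0.0162; 4.5*1.25*|1.25| = 7.0312; 2.41*1.32*|1.32| = 4.1992.
Sum of numerator = 5.8197.
Denominator terms (r*|Q|): 1.39*|-1.97| = 2.7383; 4.51*|-0.06| = 0.2706; 4.5*|1.25| = 5.625; 2.41*|1.32| = 3.1812.
2 * sum of denominator = 2 * 11.8151 = 23.6302.
dQ = -5.8197 / 23.6302 = -0.2463 m^3/s.

-0.2463


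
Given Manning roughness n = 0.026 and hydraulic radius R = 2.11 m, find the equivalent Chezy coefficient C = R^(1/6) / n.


The Chezy coefficient relates to Manning's n through C = R^(1/6) / n.
R^(1/6) = 2.11^(1/6) = 1.132523.
C = 1.132523 / 0.026 = 43.56 m^(1/2)/s.

43.56


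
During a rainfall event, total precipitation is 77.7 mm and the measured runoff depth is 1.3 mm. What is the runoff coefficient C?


The runoff coefficient C = runoff depth / rainfall depth.
C = 1.3 / 77.7
  = 0.0167.

0.0167


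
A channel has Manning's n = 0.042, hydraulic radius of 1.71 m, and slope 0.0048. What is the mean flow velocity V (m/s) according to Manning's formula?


Manning's equation gives V = (1/n) * R^(2/3) * S^(1/2).
First, compute R^(2/3) = 1.71^(2/3) = 1.43.
Next, S^(1/2) = 0.0048^(1/2) = 0.069282.
Then 1/n = 1/0.042 = 23.81.
V = 23.81 * 1.43 * 0.069282 = 2.3589 m/s.

2.3589


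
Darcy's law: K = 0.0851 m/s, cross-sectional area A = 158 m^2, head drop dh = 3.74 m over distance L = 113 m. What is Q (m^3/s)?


Darcy's law: Q = K * A * i, where i = dh/L.
Hydraulic gradient i = 3.74 / 113 = 0.033097.
Q = 0.0851 * 158 * 0.033097
  = 0.445 m^3/s.

0.445


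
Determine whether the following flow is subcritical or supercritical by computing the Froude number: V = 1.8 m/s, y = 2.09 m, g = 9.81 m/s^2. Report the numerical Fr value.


The Froude number is defined as Fr = V / sqrt(g*y).
g*y = 9.81 * 2.09 = 20.5029.
sqrt(g*y) = sqrt(20.5029) = 4.528.
Fr = 1.8 / 4.528 = 0.3975.
Since Fr < 1, the flow is subcritical.

0.3975


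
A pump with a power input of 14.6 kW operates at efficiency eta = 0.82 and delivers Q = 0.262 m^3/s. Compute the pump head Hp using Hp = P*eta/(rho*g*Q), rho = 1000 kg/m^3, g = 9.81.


Pump head formula: Hp = P * eta / (rho * g * Q).
Numerator: P * eta = 14.6 * 1000 * 0.82 = 11972.0 W.
Denominator: rho * g * Q = 1000 * 9.81 * 0.262 = 2570.22.
Hp = 11972.0 / 2570.22 = 4.66 m.

4.66


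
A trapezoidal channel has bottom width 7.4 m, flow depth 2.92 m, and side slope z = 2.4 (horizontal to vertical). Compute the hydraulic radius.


For a trapezoidal section with side slope z:
A = (b + z*y)*y = (7.4 + 2.4*2.92)*2.92 = 42.071 m^2.
P = b + 2*y*sqrt(1 + z^2) = 7.4 + 2*2.92*sqrt(1 + 2.4^2) = 22.584 m.
R = A/P = 42.071 / 22.584 = 1.8629 m.

1.8629


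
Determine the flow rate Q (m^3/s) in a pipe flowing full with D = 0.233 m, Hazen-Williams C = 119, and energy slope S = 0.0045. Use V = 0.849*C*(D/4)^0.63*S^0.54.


For a full circular pipe, R = D/4 = 0.233/4 = 0.0583 m.
V = 0.849 * 119 * 0.0583^0.63 * 0.0045^0.54
  = 0.849 * 119 * 0.166777 * 0.054042
  = 0.9106 m/s.
Pipe area A = pi*D^2/4 = pi*0.233^2/4 = 0.0426 m^2.
Q = A * V = 0.0426 * 0.9106 = 0.0388 m^3/s.

0.0388


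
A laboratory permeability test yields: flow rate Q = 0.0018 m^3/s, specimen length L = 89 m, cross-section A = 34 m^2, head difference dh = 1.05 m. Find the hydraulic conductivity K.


From K = Q*L / (A*dh):
Numerator: Q*L = 0.0018 * 89 = 0.1602.
Denominator: A*dh = 34 * 1.05 = 35.7.
K = 0.1602 / 35.7 = 0.004487 m/s.

0.004487


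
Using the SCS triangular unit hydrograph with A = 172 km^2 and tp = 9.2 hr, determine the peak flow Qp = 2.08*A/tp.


SCS formula: Qp = 2.08 * A / tp.
Qp = 2.08 * 172 / 9.2
   = 357.76 / 9.2
   = 38.89 m^3/s per cm.

38.89


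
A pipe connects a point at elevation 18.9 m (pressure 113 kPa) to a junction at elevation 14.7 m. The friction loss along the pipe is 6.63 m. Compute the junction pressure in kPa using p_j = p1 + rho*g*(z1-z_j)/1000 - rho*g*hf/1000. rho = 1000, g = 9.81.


Junction pressure: p_j = p1 + rho*g*(z1 - z_j)/1000 - rho*g*hf/1000.
Elevation term = 1000*9.81*(18.9 - 14.7)/1000 = 41.202 kPa.
Friction term = 1000*9.81*6.63/1000 = 65.04 kPa.
p_j = 113 + 41.202 - 65.04 = 89.16 kPa.

89.16


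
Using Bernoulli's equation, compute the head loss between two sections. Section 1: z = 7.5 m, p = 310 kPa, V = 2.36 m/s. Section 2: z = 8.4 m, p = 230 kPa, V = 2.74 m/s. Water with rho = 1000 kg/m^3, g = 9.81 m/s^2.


Total head at each section: H = z + p/(rho*g) + V^2/(2g).
H1 = 7.5 + 310*1000/(1000*9.81) + 2.36^2/(2*9.81)
   = 7.5 + 31.6 + 0.2839
   = 39.384 m.
H2 = 8.4 + 230*1000/(1000*9.81) + 2.74^2/(2*9.81)
   = 8.4 + 23.445 + 0.3827
   = 32.228 m.
h_L = H1 - H2 = 39.384 - 32.228 = 7.156 m.

7.156


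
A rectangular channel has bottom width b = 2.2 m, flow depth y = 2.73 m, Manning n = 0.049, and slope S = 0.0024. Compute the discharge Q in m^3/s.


For a rectangular channel, the cross-sectional area A = b * y = 2.2 * 2.73 = 6.01 m^2.
The wetted perimeter P = b + 2y = 2.2 + 2*2.73 = 7.66 m.
Hydraulic radius R = A/P = 6.01/7.66 = 0.7841 m.
Velocity V = (1/n)*R^(2/3)*S^(1/2) = (1/0.049)*0.7841^(2/3)*0.0024^(1/2) = 0.8501 m/s.
Discharge Q = A * V = 6.01 * 0.8501 = 5.106 m^3/s.

5.106


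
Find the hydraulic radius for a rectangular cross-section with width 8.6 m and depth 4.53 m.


For a rectangular section:
Flow area A = b * y = 8.6 * 4.53 = 38.96 m^2.
Wetted perimeter P = b + 2y = 8.6 + 2*4.53 = 17.66 m.
Hydraulic radius R = A/P = 38.96 / 17.66 = 2.206 m.

2.206


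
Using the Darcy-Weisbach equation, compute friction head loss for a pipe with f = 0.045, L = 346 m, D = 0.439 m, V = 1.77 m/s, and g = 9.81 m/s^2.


Darcy-Weisbach equation: h_f = f * (L/D) * V^2/(2g).
f * L/D = 0.045 * 346/0.439 = 35.467.
V^2/(2g) = 1.77^2 / (2*9.81) = 3.1329 / 19.62 = 0.1597 m.
h_f = 35.467 * 0.1597 = 5.663 m.

5.663


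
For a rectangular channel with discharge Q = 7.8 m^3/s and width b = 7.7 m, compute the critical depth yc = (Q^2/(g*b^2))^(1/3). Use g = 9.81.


Using yc = (Q^2 / (g * b^2))^(1/3):
Q^2 = 7.8^2 = 60.84.
g * b^2 = 9.81 * 7.7^2 = 9.81 * 59.29 = 581.63.
Q^2 / (g*b^2) = 60.84 / 581.63 = 0.1046.
yc = 0.1046^(1/3) = 0.4712 m.

0.4712


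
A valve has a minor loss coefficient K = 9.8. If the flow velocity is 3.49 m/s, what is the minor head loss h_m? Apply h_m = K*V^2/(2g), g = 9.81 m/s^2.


Minor loss formula: h_m = K * V^2/(2g).
V^2 = 3.49^2 = 12.1801.
V^2/(2g) = 12.1801 / 19.62 = 0.6208 m.
h_m = 9.8 * 0.6208 = 6.0838 m.

6.0838


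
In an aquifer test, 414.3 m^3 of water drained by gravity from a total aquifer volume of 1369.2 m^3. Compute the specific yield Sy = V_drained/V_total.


Specific yield Sy = Volume drained / Total volume.
Sy = 414.3 / 1369.2
   = 0.3026.

0.3026


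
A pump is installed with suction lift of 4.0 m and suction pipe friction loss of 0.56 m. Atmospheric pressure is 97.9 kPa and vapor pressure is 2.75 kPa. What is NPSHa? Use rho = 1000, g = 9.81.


NPSHa = p_atm/(rho*g) - z_s - hf_s - p_vap/(rho*g).
p_atm/(rho*g) = 97.9*1000 / (1000*9.81) = 9.98 m.
p_vap/(rho*g) = 2.75*1000 / (1000*9.81) = 0.28 m.
NPSHa = 9.98 - 4.0 - 0.56 - 0.28
      = 5.14 m.

5.14


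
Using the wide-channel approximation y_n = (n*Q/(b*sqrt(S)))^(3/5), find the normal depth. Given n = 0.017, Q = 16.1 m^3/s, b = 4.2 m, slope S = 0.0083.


We use the wide-channel approximation y_n = (n*Q/(b*sqrt(S)))^(3/5).
sqrt(S) = sqrt(0.0083) = 0.091104.
Numerator: n*Q = 0.017 * 16.1 = 0.2737.
Denominator: b*sqrt(S) = 4.2 * 0.091104 = 0.382637.
arg = 0.7153.
y_n = 0.7153^(3/5) = 0.8179 m.

0.8179


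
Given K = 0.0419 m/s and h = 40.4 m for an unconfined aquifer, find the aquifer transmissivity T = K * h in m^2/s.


Transmissivity is defined as T = K * h.
T = 0.0419 * 40.4
  = 1.6928 m^2/s.

1.6928


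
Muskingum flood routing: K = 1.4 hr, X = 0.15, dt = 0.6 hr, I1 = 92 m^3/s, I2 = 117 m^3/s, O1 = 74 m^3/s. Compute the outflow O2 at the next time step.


Muskingum coefficients:
denom = 2*K*(1-X) + dt = 2*1.4*(1-0.15) + 0.6 = 2.98.
C0 = (dt - 2*K*X)/denom = (0.6 - 2*1.4*0.15)/2.98 = 0.0604.
C1 = (dt + 2*K*X)/denom = (0.6 + 2*1.4*0.15)/2.98 = 0.3423.
C2 = (2*K*(1-X) - dt)/denom = 0.5973.
O2 = C0*I2 + C1*I1 + C2*O1
   = 0.0604*117 + 0.3423*92 + 0.5973*74
   = 82.76 m^3/s.

82.76


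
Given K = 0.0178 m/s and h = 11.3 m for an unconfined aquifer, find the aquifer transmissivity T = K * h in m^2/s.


Transmissivity is defined as T = K * h.
T = 0.0178 * 11.3
  = 0.2011 m^2/s.

0.2011


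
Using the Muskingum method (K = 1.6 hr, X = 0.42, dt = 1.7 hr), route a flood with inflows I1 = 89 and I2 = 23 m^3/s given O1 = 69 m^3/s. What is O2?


Muskingum coefficients:
denom = 2*K*(1-X) + dt = 2*1.6*(1-0.42) + 1.7 = 3.556.
C0 = (dt - 2*K*X)/denom = (1.7 - 2*1.6*0.42)/3.556 = 0.1001.
C1 = (dt + 2*K*X)/denom = (1.7 + 2*1.6*0.42)/3.556 = 0.856.
C2 = (2*K*(1-X) - dt)/denom = 0.0439.
O2 = C0*I2 + C1*I1 + C2*O1
   = 0.1001*23 + 0.856*89 + 0.0439*69
   = 81.52 m^3/s.

81.52


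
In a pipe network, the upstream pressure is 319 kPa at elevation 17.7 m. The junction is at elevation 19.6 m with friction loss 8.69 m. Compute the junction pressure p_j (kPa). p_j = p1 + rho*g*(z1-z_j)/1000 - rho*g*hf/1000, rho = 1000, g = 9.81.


Junction pressure: p_j = p1 + rho*g*(z1 - z_j)/1000 - rho*g*hf/1000.
Elevation term = 1000*9.81*(17.7 - 19.6)/1000 = -18.639 kPa.
Friction term = 1000*9.81*8.69/1000 = 85.249 kPa.
p_j = 319 + -18.639 - 85.249 = 215.11 kPa.

215.11


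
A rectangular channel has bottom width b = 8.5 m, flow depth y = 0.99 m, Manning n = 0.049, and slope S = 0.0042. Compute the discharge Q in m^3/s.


For a rectangular channel, the cross-sectional area A = b * y = 8.5 * 0.99 = 8.41 m^2.
The wetted perimeter P = b + 2y = 8.5 + 2*0.99 = 10.48 m.
Hydraulic radius R = A/P = 8.41/10.48 = 0.803 m.
Velocity V = (1/n)*R^(2/3)*S^(1/2) = (1/0.049)*0.803^(2/3)*0.0042^(1/2) = 1.1426 m/s.
Discharge Q = A * V = 8.41 * 1.1426 = 9.615 m^3/s.

9.615


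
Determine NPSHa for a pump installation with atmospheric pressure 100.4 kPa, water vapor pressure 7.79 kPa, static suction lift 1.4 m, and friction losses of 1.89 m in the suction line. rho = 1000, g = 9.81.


NPSHa = p_atm/(rho*g) - z_s - hf_s - p_vap/(rho*g).
p_atm/(rho*g) = 100.4*1000 / (1000*9.81) = 10.234 m.
p_vap/(rho*g) = 7.79*1000 / (1000*9.81) = 0.794 m.
NPSHa = 10.234 - 1.4 - 1.89 - 0.794
      = 6.15 m.

6.15


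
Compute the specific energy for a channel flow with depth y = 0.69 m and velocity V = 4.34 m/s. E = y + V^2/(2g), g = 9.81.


Specific energy E = y + V^2/(2g).
Velocity head = V^2/(2g) = 4.34^2 / (2*9.81) = 18.8356 / 19.62 = 0.96 m.
E = 0.69 + 0.96 = 1.65 m.

1.65


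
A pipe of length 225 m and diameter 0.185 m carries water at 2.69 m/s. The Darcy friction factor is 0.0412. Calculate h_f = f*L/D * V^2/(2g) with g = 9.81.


Darcy-Weisbach equation: h_f = f * (L/D) * V^2/(2g).
f * L/D = 0.0412 * 225/0.185 = 50.1081.
V^2/(2g) = 2.69^2 / (2*9.81) = 7.2361 / 19.62 = 0.3688 m.
h_f = 50.1081 * 0.3688 = 18.48 m.

18.48


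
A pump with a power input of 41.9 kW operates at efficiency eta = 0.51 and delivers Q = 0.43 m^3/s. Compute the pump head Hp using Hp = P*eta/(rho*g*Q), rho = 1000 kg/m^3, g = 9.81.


Pump head formula: Hp = P * eta / (rho * g * Q).
Numerator: P * eta = 41.9 * 1000 * 0.51 = 21369.0 W.
Denominator: rho * g * Q = 1000 * 9.81 * 0.43 = 4218.3.
Hp = 21369.0 / 4218.3 = 5.07 m.

5.07


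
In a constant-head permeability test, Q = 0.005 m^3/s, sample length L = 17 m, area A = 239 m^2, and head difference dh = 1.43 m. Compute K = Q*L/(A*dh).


From K = Q*L / (A*dh):
Numerator: Q*L = 0.005 * 17 = 0.085.
Denominator: A*dh = 239 * 1.43 = 341.77.
K = 0.085 / 341.77 = 0.000249 m/s.

0.000249


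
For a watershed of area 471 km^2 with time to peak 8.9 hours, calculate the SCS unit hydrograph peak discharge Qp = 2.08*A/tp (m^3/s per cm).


SCS formula: Qp = 2.08 * A / tp.
Qp = 2.08 * 471 / 8.9
   = 979.68 / 8.9
   = 110.08 m^3/s per cm.

110.08


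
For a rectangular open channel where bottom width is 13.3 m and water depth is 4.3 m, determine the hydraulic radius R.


For a rectangular section:
Flow area A = b * y = 13.3 * 4.3 = 57.19 m^2.
Wetted perimeter P = b + 2y = 13.3 + 2*4.3 = 21.9 m.
Hydraulic radius R = A/P = 57.19 / 21.9 = 2.6114 m.

2.6114


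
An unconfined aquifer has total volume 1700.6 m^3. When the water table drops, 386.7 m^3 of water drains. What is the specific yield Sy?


Specific yield Sy = Volume drained / Total volume.
Sy = 386.7 / 1700.6
   = 0.2274.

0.2274


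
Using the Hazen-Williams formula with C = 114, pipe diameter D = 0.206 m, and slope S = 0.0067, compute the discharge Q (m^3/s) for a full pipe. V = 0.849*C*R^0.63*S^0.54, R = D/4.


For a full circular pipe, R = D/4 = 0.206/4 = 0.0515 m.
V = 0.849 * 114 * 0.0515^0.63 * 0.0067^0.54
  = 0.849 * 114 * 0.154326 * 0.067001
  = 1.0008 m/s.
Pipe area A = pi*D^2/4 = pi*0.206^2/4 = 0.0333 m^2.
Q = A * V = 0.0333 * 1.0008 = 0.0334 m^3/s.

0.0334


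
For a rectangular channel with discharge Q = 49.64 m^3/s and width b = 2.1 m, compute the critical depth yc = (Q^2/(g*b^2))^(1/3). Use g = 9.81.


Using yc = (Q^2 / (g * b^2))^(1/3):
Q^2 = 49.64^2 = 2464.13.
g * b^2 = 9.81 * 2.1^2 = 9.81 * 4.41 = 43.26.
Q^2 / (g*b^2) = 2464.13 / 43.26 = 56.9609.
yc = 56.9609^(1/3) = 3.8476 m.

3.8476


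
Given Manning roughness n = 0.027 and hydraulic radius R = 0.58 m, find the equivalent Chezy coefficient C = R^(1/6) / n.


The Chezy coefficient relates to Manning's n through C = R^(1/6) / n.
R^(1/6) = 0.58^(1/6) = 0.913211.
C = 0.913211 / 0.027 = 33.82 m^(1/2)/s.

33.82


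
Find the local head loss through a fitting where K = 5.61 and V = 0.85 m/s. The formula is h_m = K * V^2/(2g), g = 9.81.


Minor loss formula: h_m = K * V^2/(2g).
V^2 = 0.85^2 = 0.7225.
V^2/(2g) = 0.7225 / 19.62 = 0.0368 m.
h_m = 5.61 * 0.0368 = 0.2066 m.

0.2066


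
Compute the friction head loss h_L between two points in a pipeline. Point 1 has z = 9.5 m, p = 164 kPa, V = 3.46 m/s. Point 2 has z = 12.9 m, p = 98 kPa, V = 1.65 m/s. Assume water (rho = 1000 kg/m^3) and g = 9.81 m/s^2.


Total head at each section: H = z + p/(rho*g) + V^2/(2g).
H1 = 9.5 + 164*1000/(1000*9.81) + 3.46^2/(2*9.81)
   = 9.5 + 16.718 + 0.6102
   = 26.828 m.
H2 = 12.9 + 98*1000/(1000*9.81) + 1.65^2/(2*9.81)
   = 12.9 + 9.99 + 0.1388
   = 23.029 m.
h_L = H1 - H2 = 26.828 - 23.029 = 3.799 m.

3.799


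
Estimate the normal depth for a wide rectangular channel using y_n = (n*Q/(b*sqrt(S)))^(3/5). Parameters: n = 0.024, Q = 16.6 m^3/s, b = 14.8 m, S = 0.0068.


We use the wide-channel approximation y_n = (n*Q/(b*sqrt(S)))^(3/5).
sqrt(S) = sqrt(0.0068) = 0.082462.
Numerator: n*Q = 0.024 * 16.6 = 0.3984.
Denominator: b*sqrt(S) = 14.8 * 0.082462 = 1.220438.
arg = 0.3264.
y_n = 0.3264^(3/5) = 0.5108 m.

0.5108


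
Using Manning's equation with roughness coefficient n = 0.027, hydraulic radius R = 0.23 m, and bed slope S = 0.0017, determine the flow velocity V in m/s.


Manning's equation gives V = (1/n) * R^(2/3) * S^(1/2).
First, compute R^(2/3) = 0.23^(2/3) = 0.3754.
Next, S^(1/2) = 0.0017^(1/2) = 0.041231.
Then 1/n = 1/0.027 = 37.04.
V = 37.04 * 0.3754 * 0.041231 = 0.5733 m/s.

0.5733


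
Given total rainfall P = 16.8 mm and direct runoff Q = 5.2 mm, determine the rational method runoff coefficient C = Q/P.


The runoff coefficient C = runoff depth / rainfall depth.
C = 5.2 / 16.8
  = 0.3095.

0.3095


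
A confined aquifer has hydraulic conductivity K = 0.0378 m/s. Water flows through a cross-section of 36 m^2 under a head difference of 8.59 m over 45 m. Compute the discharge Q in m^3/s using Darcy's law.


Darcy's law: Q = K * A * i, where i = dh/L.
Hydraulic gradient i = 8.59 / 45 = 0.190889.
Q = 0.0378 * 36 * 0.190889
  = 0.2598 m^3/s.

0.2598


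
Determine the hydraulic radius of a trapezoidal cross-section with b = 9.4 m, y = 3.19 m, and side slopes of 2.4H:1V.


For a trapezoidal section with side slope z:
A = (b + z*y)*y = (9.4 + 2.4*3.19)*3.19 = 54.409 m^2.
P = b + 2*y*sqrt(1 + z^2) = 9.4 + 2*3.19*sqrt(1 + 2.4^2) = 25.988 m.
R = A/P = 54.409 / 25.988 = 2.0936 m.

2.0936


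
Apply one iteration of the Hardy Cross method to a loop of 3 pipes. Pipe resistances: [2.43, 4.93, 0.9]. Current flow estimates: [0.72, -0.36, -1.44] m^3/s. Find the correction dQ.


Numerator terms (r*Q*|Q|): 2.43*0.72*|0.72| = 1.2597; 4.93*-0.36*|-0.36| = -0.6389; 0.9*-1.44*|-1.44| = -1.8662.
Sum of numerator = -1.2455.
Denominator terms (r*|Q|): 2.43*|0.72| = 1.7496; 4.93*|-0.36| = 1.7748; 0.9*|-1.44| = 1.296.
2 * sum of denominator = 2 * 4.8204 = 9.6408.
dQ = --1.2455 / 9.6408 = 0.1292 m^3/s.

0.1292


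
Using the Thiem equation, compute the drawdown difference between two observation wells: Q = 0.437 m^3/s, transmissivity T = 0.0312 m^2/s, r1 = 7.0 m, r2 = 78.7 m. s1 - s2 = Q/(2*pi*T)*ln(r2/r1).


Thiem equation: s1 - s2 = Q/(2*pi*T) * ln(r2/r1).
ln(r2/r1) = ln(78.7/7.0) = 2.4197.
Q/(2*pi*T) = 0.437 / (2*pi*0.0312) = 0.437 / 0.196 = 2.2292.
s1 - s2 = 2.2292 * 2.4197 = 5.394 m.

5.394


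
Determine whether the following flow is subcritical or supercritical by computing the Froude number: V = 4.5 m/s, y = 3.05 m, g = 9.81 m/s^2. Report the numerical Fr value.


The Froude number is defined as Fr = V / sqrt(g*y).
g*y = 9.81 * 3.05 = 29.9205.
sqrt(g*y) = sqrt(29.9205) = 5.47.
Fr = 4.5 / 5.47 = 0.8227.
Since Fr < 1, the flow is subcritical.

0.8227


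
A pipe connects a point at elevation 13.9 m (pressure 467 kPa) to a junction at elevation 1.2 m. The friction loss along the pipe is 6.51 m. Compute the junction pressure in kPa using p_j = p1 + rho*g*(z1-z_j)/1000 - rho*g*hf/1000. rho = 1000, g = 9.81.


Junction pressure: p_j = p1 + rho*g*(z1 - z_j)/1000 - rho*g*hf/1000.
Elevation term = 1000*9.81*(13.9 - 1.2)/1000 = 124.587 kPa.
Friction term = 1000*9.81*6.51/1000 = 63.863 kPa.
p_j = 467 + 124.587 - 63.863 = 527.72 kPa.

527.72


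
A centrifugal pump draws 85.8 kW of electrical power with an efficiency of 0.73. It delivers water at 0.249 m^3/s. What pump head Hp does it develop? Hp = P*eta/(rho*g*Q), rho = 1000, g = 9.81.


Pump head formula: Hp = P * eta / (rho * g * Q).
Numerator: P * eta = 85.8 * 1000 * 0.73 = 62634.0 W.
Denominator: rho * g * Q = 1000 * 9.81 * 0.249 = 2442.69.
Hp = 62634.0 / 2442.69 = 25.64 m.

25.64


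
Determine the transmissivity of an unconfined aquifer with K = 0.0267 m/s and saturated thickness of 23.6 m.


Transmissivity is defined as T = K * h.
T = 0.0267 * 23.6
  = 0.6301 m^2/s.

0.6301


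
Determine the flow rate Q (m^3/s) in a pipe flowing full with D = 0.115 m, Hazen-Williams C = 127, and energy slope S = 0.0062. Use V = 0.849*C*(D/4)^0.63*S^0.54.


For a full circular pipe, R = D/4 = 0.115/4 = 0.0288 m.
V = 0.849 * 127 * 0.0288^0.63 * 0.0062^0.54
  = 0.849 * 127 * 0.106891 * 0.064253
  = 0.7405 m/s.
Pipe area A = pi*D^2/4 = pi*0.115^2/4 = 0.0104 m^2.
Q = A * V = 0.0104 * 0.7405 = 0.0077 m^3/s.

0.0077


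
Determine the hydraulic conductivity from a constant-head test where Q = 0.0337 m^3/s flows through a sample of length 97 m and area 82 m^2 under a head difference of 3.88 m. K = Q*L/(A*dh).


From K = Q*L / (A*dh):
Numerator: Q*L = 0.0337 * 97 = 3.2689.
Denominator: A*dh = 82 * 3.88 = 318.16.
K = 3.2689 / 318.16 = 0.010274 m/s.

0.010274


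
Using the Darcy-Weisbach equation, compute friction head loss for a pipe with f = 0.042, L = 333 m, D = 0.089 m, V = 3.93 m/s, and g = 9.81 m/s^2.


Darcy-Weisbach equation: h_f = f * (L/D) * V^2/(2g).
f * L/D = 0.042 * 333/0.089 = 157.1461.
V^2/(2g) = 3.93^2 / (2*9.81) = 15.4449 / 19.62 = 0.7872 m.
h_f = 157.1461 * 0.7872 = 123.706 m.

123.706


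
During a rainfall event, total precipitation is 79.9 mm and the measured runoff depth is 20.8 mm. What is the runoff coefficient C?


The runoff coefficient C = runoff depth / rainfall depth.
C = 20.8 / 79.9
  = 0.2603.

0.2603


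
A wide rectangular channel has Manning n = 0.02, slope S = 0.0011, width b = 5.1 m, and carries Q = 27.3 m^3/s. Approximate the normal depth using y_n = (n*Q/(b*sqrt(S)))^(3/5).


We use the wide-channel approximation y_n = (n*Q/(b*sqrt(S)))^(3/5).
sqrt(S) = sqrt(0.0011) = 0.033166.
Numerator: n*Q = 0.02 * 27.3 = 0.546.
Denominator: b*sqrt(S) = 5.1 * 0.033166 = 0.169147.
arg = 3.2279.
y_n = 3.2279^(3/5) = 2.02 m.

2.02


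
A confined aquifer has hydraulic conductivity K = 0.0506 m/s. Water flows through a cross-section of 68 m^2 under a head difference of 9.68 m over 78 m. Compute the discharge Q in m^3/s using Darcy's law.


Darcy's law: Q = K * A * i, where i = dh/L.
Hydraulic gradient i = 9.68 / 78 = 0.124103.
Q = 0.0506 * 68 * 0.124103
  = 0.427 m^3/s.

0.427


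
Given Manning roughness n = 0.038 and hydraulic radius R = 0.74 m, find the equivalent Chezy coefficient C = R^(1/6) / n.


The Chezy coefficient relates to Manning's n through C = R^(1/6) / n.
R^(1/6) = 0.74^(1/6) = 0.951054.
C = 0.951054 / 0.038 = 25.03 m^(1/2)/s.

25.03


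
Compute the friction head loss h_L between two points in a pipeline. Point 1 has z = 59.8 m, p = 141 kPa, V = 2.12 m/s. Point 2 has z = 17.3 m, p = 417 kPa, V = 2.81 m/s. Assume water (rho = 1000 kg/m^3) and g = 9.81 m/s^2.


Total head at each section: H = z + p/(rho*g) + V^2/(2g).
H1 = 59.8 + 141*1000/(1000*9.81) + 2.12^2/(2*9.81)
   = 59.8 + 14.373 + 0.2291
   = 74.402 m.
H2 = 17.3 + 417*1000/(1000*9.81) + 2.81^2/(2*9.81)
   = 17.3 + 42.508 + 0.4025
   = 60.21 m.
h_L = H1 - H2 = 74.402 - 60.21 = 14.192 m.

14.192


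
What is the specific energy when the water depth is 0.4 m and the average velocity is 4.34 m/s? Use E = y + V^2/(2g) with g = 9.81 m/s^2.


Specific energy E = y + V^2/(2g).
Velocity head = V^2/(2g) = 4.34^2 / (2*9.81) = 18.8356 / 19.62 = 0.96 m.
E = 0.4 + 0.96 = 1.36 m.

1.36


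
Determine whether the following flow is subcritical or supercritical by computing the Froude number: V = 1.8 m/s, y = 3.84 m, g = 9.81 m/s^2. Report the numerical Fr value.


The Froude number is defined as Fr = V / sqrt(g*y).
g*y = 9.81 * 3.84 = 37.6704.
sqrt(g*y) = sqrt(37.6704) = 6.1376.
Fr = 1.8 / 6.1376 = 0.2933.
Since Fr < 1, the flow is subcritical.

0.2933


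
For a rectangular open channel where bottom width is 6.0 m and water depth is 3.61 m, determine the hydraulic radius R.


For a rectangular section:
Flow area A = b * y = 6.0 * 3.61 = 21.66 m^2.
Wetted perimeter P = b + 2y = 6.0 + 2*3.61 = 13.22 m.
Hydraulic radius R = A/P = 21.66 / 13.22 = 1.6384 m.

1.6384


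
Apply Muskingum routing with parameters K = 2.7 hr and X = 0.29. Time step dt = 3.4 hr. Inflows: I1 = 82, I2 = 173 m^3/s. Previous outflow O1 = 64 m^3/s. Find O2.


Muskingum coefficients:
denom = 2*K*(1-X) + dt = 2*2.7*(1-0.29) + 3.4 = 7.234.
C0 = (dt - 2*K*X)/denom = (3.4 - 2*2.7*0.29)/7.234 = 0.2535.
C1 = (dt + 2*K*X)/denom = (3.4 + 2*2.7*0.29)/7.234 = 0.6865.
C2 = (2*K*(1-X) - dt)/denom = 0.06.
O2 = C0*I2 + C1*I1 + C2*O1
   = 0.2535*173 + 0.6865*82 + 0.06*64
   = 103.99 m^3/s.

103.99


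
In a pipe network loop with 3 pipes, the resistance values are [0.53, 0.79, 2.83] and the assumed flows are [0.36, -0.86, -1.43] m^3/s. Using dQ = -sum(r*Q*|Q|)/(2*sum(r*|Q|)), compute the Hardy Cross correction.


Numerator terms (r*Q*|Q|): 0.53*0.36*|0.36| = 0.0687; 0.79*-0.86*|-0.86| = -0.5843; 2.83*-1.43*|-1.43| = -5.7871.
Sum of numerator = -6.3027.
Denominator terms (r*|Q|): 0.53*|0.36| = 0.1908; 0.79*|-0.86| = 0.6794; 2.83*|-1.43| = 4.0469.
2 * sum of denominator = 2 * 4.9171 = 9.8342.
dQ = --6.3027 / 9.8342 = 0.6409 m^3/s.

0.6409


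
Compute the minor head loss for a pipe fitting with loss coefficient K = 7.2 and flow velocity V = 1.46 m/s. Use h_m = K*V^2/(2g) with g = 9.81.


Minor loss formula: h_m = K * V^2/(2g).
V^2 = 1.46^2 = 2.1316.
V^2/(2g) = 2.1316 / 19.62 = 0.1086 m.
h_m = 7.2 * 0.1086 = 0.7822 m.

0.7822


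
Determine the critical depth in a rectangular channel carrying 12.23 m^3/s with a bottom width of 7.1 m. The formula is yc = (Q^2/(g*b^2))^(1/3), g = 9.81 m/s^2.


Using yc = (Q^2 / (g * b^2))^(1/3):
Q^2 = 12.23^2 = 149.57.
g * b^2 = 9.81 * 7.1^2 = 9.81 * 50.41 = 494.52.
Q^2 / (g*b^2) = 149.57 / 494.52 = 0.3025.
yc = 0.3025^(1/3) = 0.6713 m.

0.6713


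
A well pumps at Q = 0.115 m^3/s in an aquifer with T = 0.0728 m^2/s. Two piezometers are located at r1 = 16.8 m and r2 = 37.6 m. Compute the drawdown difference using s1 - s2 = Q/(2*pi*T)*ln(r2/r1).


Thiem equation: s1 - s2 = Q/(2*pi*T) * ln(r2/r1).
ln(r2/r1) = ln(37.6/16.8) = 0.8056.
Q/(2*pi*T) = 0.115 / (2*pi*0.0728) = 0.115 / 0.4574 = 0.2514.
s1 - s2 = 0.2514 * 0.8056 = 0.2025 m.

0.2025


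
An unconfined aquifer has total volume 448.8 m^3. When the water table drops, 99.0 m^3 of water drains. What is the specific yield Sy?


Specific yield Sy = Volume drained / Total volume.
Sy = 99.0 / 448.8
   = 0.2206.

0.2206


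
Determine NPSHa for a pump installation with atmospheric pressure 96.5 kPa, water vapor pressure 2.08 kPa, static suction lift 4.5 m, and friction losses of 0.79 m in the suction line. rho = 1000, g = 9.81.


NPSHa = p_atm/(rho*g) - z_s - hf_s - p_vap/(rho*g).
p_atm/(rho*g) = 96.5*1000 / (1000*9.81) = 9.837 m.
p_vap/(rho*g) = 2.08*1000 / (1000*9.81) = 0.212 m.
NPSHa = 9.837 - 4.5 - 0.79 - 0.212
      = 4.33 m.

4.33


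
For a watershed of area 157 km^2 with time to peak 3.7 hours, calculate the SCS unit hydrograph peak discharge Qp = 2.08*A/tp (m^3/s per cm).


SCS formula: Qp = 2.08 * A / tp.
Qp = 2.08 * 157 / 3.7
   = 326.56 / 3.7
   = 88.26 m^3/s per cm.

88.26


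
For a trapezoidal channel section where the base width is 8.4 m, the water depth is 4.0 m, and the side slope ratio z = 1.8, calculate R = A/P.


For a trapezoidal section with side slope z:
A = (b + z*y)*y = (8.4 + 1.8*4.0)*4.0 = 62.4 m^2.
P = b + 2*y*sqrt(1 + z^2) = 8.4 + 2*4.0*sqrt(1 + 1.8^2) = 24.873 m.
R = A/P = 62.4 / 24.873 = 2.5087 m.

2.5087


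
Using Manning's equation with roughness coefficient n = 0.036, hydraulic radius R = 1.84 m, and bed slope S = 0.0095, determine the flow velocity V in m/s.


Manning's equation gives V = (1/n) * R^(2/3) * S^(1/2).
First, compute R^(2/3) = 1.84^(2/3) = 1.5016.
Next, S^(1/2) = 0.0095^(1/2) = 0.097468.
Then 1/n = 1/0.036 = 27.78.
V = 27.78 * 1.5016 * 0.097468 = 4.0654 m/s.

4.0654
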